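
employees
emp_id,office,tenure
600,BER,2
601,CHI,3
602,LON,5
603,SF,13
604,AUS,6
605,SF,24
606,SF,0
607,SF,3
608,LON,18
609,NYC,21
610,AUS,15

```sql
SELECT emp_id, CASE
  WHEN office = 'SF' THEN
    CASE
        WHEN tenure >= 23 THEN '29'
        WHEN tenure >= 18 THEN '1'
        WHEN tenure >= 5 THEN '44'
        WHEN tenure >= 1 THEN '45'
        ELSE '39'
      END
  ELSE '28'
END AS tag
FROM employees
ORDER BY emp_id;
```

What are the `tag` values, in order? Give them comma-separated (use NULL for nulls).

emp_id=600: office='BER' → outer ELSE → 28
emp_id=601: office='CHI' → outer ELSE → 28
emp_id=602: office='LON' → outer ELSE → 28
emp_id=603: office='SF' → inner[tenure >= 5] → 44
emp_id=604: office='AUS' → outer ELSE → 28
emp_id=605: office='SF' → inner[tenure >= 23] → 29
emp_id=606: office='SF' → inner[ELSE] → 39
emp_id=607: office='SF' → inner[tenure >= 1] → 45
emp_id=608: office='LON' → outer ELSE → 28
emp_id=609: office='NYC' → outer ELSE → 28
emp_id=610: office='AUS' → outer ELSE → 28

28, 28, 28, 44, 28, 29, 39, 45, 28, 28, 28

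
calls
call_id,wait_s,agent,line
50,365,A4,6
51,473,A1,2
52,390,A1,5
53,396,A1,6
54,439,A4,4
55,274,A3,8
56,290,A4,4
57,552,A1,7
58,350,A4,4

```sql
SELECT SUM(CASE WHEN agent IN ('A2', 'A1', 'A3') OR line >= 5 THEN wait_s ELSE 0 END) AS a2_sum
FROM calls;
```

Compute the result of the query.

2450

call_id=50: ✓ → 365
call_id=51: ✓ → 473
call_id=52: ✓ → 390
call_id=53: ✓ → 396
call_id=54: ✗
call_id=55: ✓ → 274
call_id=56: ✗
call_id=57: ✓ → 552
call_id=58: ✗
a2_sum = 365 + 473 + 390 + 396 + 274 + 552 = 2450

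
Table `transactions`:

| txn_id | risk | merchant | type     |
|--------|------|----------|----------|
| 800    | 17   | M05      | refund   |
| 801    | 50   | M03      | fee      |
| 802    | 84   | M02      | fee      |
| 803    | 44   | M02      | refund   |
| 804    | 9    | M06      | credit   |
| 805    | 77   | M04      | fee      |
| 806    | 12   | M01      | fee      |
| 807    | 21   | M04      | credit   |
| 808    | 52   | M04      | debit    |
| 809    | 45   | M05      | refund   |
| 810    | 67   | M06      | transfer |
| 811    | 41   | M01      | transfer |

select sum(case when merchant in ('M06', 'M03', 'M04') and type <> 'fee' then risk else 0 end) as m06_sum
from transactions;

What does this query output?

149

txn_id=800: ✗
txn_id=801: ✗
txn_id=802: ✗
txn_id=803: ✗
txn_id=804: ✓ → 9
txn_id=805: ✗
txn_id=806: ✗
txn_id=807: ✓ → 21
txn_id=808: ✓ → 52
txn_id=809: ✗
txn_id=810: ✓ → 67
txn_id=811: ✗
m06_sum = 9 + 21 + 52 + 67 = 149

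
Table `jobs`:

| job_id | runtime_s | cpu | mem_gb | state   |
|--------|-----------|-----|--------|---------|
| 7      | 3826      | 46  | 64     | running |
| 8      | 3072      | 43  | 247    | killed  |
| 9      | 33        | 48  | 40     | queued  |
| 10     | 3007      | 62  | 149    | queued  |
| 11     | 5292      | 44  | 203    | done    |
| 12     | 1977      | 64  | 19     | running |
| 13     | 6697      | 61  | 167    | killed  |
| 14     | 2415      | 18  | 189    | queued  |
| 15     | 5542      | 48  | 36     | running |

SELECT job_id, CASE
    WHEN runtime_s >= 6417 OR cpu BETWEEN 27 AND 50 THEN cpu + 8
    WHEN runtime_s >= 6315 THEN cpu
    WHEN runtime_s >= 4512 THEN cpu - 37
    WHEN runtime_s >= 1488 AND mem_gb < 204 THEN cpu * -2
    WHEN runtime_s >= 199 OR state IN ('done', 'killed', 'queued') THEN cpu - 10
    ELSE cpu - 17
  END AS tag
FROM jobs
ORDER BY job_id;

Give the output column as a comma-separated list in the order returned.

job_id=7: runtime_s >= 6417 OR cpu BETWEEN 27 AND 50 → 54
job_id=8: runtime_s >= 6417 OR cpu BETWEEN 27 AND 50 → 51
job_id=9: runtime_s >= 6417 OR cpu BETWEEN 27 AND 50 → 56
job_id=10: runtime_s >= 1488 AND mem_gb < 204 → -124
job_id=11: runtime_s >= 6417 OR cpu BETWEEN 27 AND 50 → 52
job_id=12: runtime_s >= 1488 AND mem_gb < 204 → -128
job_id=13: runtime_s >= 6417 OR cpu BETWEEN 27 AND 50 → 69
job_id=14: runtime_s >= 1488 AND mem_gb < 204 → -36
job_id=15: runtime_s >= 6417 OR cpu BETWEEN 27 AND 50 → 56

54, 51, 56, -124, 52, -128, 69, -36, 56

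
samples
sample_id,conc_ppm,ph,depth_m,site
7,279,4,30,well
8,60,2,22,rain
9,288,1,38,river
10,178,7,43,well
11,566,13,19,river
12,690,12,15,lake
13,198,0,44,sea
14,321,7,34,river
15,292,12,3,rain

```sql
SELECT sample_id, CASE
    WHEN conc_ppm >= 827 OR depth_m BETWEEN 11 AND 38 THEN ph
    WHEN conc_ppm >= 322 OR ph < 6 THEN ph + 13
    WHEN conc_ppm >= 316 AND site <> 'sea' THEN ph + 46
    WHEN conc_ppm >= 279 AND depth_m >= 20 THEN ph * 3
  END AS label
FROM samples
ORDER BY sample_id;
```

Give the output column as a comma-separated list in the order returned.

4, 2, 1, NULL, 13, 12, 13, 7, NULL

sample_id=7: conc_ppm >= 827 OR depth_m BETWEEN 11 AND 38 → 4
sample_id=8: conc_ppm >= 827 OR depth_m BETWEEN 11 AND 38 → 2
sample_id=9: conc_ppm >= 827 OR depth_m BETWEEN 11 AND 38 → 1
sample_id=10: (no match → NULL) → NULL
sample_id=11: conc_ppm >= 827 OR depth_m BETWEEN 11 AND 38 → 13
sample_id=12: conc_ppm >= 827 OR depth_m BETWEEN 11 AND 38 → 12
sample_id=13: conc_ppm >= 322 OR ph < 6 → 13
sample_id=14: conc_ppm >= 827 OR depth_m BETWEEN 11 AND 38 → 7
sample_id=15: (no match → NULL) → NULL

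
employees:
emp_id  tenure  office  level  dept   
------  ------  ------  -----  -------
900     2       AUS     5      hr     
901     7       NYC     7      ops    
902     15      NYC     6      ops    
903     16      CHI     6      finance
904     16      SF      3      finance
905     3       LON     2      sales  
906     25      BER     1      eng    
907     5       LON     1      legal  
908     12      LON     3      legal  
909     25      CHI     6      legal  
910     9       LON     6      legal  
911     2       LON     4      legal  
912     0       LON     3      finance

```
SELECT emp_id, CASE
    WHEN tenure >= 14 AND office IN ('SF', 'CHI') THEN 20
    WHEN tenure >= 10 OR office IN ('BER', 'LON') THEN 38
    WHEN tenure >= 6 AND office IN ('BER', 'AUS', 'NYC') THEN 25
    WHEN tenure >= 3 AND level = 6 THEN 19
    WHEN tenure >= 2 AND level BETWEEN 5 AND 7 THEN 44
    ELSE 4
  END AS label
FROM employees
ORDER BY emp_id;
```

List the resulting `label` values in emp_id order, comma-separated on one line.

emp_id=900: tenure >= 2 AND level BETWEEN 5 AND 7 → 44
emp_id=901: tenure >= 6 AND office IN ('BER', 'AUS', 'NYC') → 25
emp_id=902: tenure >= 10 OR office IN ('BER', 'LON') → 38
emp_id=903: tenure >= 14 AND office IN ('SF', 'CHI') → 20
emp_id=904: tenure >= 14 AND office IN ('SF', 'CHI') → 20
emp_id=905: tenure >= 10 OR office IN ('BER', 'LON') → 38
emp_id=906: tenure >= 10 OR office IN ('BER', 'LON') → 38
emp_id=907: tenure >= 10 OR office IN ('BER', 'LON') → 38
emp_id=908: tenure >= 10 OR office IN ('BER', 'LON') → 38
emp_id=909: tenure >= 14 AND office IN ('SF', 'CHI') → 20
emp_id=910: tenure >= 10 OR office IN ('BER', 'LON') → 38
emp_id=911: tenure >= 10 OR office IN ('BER', 'LON') → 38
emp_id=912: tenure >= 10 OR office IN ('BER', 'LON') → 38

44, 25, 38, 20, 20, 38, 38, 38, 38, 20, 38, 38, 38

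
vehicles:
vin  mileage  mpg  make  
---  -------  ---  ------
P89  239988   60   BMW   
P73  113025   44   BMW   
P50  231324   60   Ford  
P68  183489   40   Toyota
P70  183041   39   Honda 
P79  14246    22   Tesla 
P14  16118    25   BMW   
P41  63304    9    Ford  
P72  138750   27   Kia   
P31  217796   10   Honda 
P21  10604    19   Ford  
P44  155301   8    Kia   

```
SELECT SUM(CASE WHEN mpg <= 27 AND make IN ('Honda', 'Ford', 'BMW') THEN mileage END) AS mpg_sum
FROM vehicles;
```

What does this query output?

vin=P89: ✗
vin=P73: ✗
vin=P50: ✗
vin=P68: ✗
vin=P70: ✗
vin=P79: ✗
vin=P14: ✓ → 16118
vin=P41: ✓ → 63304
vin=P72: ✗
vin=P31: ✓ → 217796
vin=P21: ✓ → 10604
vin=P44: ✗
mpg_sum = 16118 + 63304 + 217796 + 10604 = 307822

307822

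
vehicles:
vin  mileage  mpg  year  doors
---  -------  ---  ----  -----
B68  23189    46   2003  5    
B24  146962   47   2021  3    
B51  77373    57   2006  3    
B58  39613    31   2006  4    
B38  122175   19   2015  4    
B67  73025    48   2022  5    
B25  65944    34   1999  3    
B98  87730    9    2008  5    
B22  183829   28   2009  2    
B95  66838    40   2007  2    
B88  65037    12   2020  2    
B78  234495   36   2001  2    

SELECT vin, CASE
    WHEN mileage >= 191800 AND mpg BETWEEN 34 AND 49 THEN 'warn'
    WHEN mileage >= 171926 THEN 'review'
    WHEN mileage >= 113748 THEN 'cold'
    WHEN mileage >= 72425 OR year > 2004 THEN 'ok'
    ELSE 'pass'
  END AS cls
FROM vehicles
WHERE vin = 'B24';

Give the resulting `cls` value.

vin = B24: mileage=146962, mpg=47, year=2021, doors=3.
mileage >= 191800 AND mpg BETWEEN 34 AND 49 → false
mileage >= 171926 → false
mileage >= 113748 → true → cold

cold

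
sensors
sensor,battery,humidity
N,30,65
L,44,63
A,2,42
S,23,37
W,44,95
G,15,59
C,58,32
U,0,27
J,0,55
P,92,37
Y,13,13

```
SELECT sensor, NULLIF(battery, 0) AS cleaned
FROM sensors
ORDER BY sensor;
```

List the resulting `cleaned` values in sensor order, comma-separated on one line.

2, 58, 15, NULL, 44, 30, 92, 23, NULL, 44, 13

sensor=A: battery=2 vs 0: differ → 2
sensor=C: battery=58 vs 0: differ → 58
sensor=G: battery=15 vs 0: differ → 15
sensor=J: battery=0 vs 0: equal → NULL
sensor=L: battery=44 vs 0: differ → 44
sensor=N: battery=30 vs 0: differ → 30
sensor=P: battery=92 vs 0: differ → 92
sensor=S: battery=23 vs 0: differ → 23
sensor=U: battery=0 vs 0: equal → NULL
sensor=W: battery=44 vs 0: differ → 44
sensor=Y: battery=13 vs 0: differ → 13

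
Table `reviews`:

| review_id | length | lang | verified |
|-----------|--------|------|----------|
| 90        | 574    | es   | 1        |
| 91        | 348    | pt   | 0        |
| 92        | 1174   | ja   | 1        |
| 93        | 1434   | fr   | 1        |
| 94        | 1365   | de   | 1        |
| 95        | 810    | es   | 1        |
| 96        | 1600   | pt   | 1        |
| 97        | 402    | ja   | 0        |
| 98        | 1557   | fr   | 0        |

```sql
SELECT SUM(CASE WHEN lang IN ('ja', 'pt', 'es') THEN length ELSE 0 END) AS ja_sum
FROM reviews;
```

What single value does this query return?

review_id=90: ✓ → 574
review_id=91: ✓ → 348
review_id=92: ✓ → 1174
review_id=93: ✗
review_id=94: ✗
review_id=95: ✓ → 810
review_id=96: ✓ → 1600
review_id=97: ✓ → 402
review_id=98: ✗
ja_sum = 574 + 348 + 1174 + 810 + 1600 + 402 = 4908

4908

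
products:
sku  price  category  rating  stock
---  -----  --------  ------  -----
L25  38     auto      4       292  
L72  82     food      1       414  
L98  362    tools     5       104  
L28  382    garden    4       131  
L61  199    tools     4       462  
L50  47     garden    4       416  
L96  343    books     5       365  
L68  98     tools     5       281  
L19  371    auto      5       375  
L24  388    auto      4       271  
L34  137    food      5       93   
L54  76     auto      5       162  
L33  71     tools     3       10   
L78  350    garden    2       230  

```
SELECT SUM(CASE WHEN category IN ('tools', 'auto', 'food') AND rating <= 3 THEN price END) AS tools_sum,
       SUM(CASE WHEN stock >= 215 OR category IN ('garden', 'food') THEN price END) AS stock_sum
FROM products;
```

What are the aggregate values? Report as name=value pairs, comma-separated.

tools_sum=153, stock_sum=2435

[tools_sum: category IN ('tools', 'auto', 'food') AND rating <= 3]
sku=L25: ✗
sku=L72: ✓ → 82
sku=L98: ✗
sku=L28: ✗
sku=L61: ✗
sku=L50: ✗
sku=L96: ✗
sku=L68: ✗
sku=L19: ✗
sku=L24: ✗
sku=L34: ✗
sku=L54: ✗
sku=L33: ✓ → 71
sku=L78: ✗
tools_sum = 82 + 71 = 153
—
[stock_sum: stock >= 215 OR category IN ('garden', 'food')]
sku=L25: ✓ → 38
sku=L72: ✓ → 82
sku=L98: ✗
sku=L28: ✓ → 382
sku=L61: ✓ → 199
sku=L50: ✓ → 47
sku=L96: ✓ → 343
sku=L68: ✓ → 98
sku=L19: ✓ → 371
sku=L24: ✓ → 388
sku=L34: ✓ → 137
sku=L54: ✗
sku=L33: ✗
sku=L78: ✓ → 350
stock_sum = 38 + 82 + 382 + 199 + 47 + 343 + 98 + 371 + 388 + 137 + 350 = 2435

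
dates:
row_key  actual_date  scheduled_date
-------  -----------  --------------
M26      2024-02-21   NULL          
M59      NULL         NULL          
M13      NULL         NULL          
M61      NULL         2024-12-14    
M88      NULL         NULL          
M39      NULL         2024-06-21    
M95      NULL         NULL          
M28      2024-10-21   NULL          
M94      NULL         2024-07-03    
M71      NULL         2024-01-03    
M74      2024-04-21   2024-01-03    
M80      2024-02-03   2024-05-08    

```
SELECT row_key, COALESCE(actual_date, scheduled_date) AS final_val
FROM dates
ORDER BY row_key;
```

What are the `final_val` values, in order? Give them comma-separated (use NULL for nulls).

row_key=M13: actual_date=NULL, scheduled_date=NULL (all NULL) → NULL
row_key=M26: actual_date=2024-02-21 → 2024-02-21
row_key=M28: actual_date=2024-10-21 → 2024-10-21
row_key=M39: actual_date=NULL, scheduled_date=2024-06-21 → 2024-06-21
row_key=M59: actual_date=NULL, scheduled_date=NULL (all NULL) → NULL
row_key=M61: actual_date=NULL, scheduled_date=2024-12-14 → 2024-12-14
row_key=M71: actual_date=NULL, scheduled_date=2024-01-03 → 2024-01-03
row_key=M74: actual_date=2024-04-21 → 2024-04-21
row_key=M80: actual_date=2024-02-03 → 2024-02-03
row_key=M88: actual_date=NULL, scheduled_date=NULL (all NULL) → NULL
row_key=M94: actual_date=NULL, scheduled_date=2024-07-03 → 2024-07-03
row_key=M95: actual_date=NULL, scheduled_date=NULL (all NULL) → NULL

NULL, 2024-02-21, 2024-10-21, 2024-06-21, NULL, 2024-12-14, 2024-01-03, 2024-04-21, 2024-02-03, NULL, 2024-07-03, NULL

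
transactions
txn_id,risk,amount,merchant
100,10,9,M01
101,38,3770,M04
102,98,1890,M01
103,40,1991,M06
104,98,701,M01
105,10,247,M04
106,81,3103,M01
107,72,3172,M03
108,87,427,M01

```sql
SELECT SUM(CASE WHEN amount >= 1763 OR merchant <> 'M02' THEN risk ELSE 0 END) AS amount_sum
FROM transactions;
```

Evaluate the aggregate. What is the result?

txn_id=100: ✓ → 10
txn_id=101: ✓ → 38
txn_id=102: ✓ → 98
txn_id=103: ✓ → 40
txn_id=104: ✓ → 98
txn_id=105: ✓ → 10
txn_id=106: ✓ → 81
txn_id=107: ✓ → 72
txn_id=108: ✓ → 87
amount_sum = 10 + 38 + 98 + 40 + 98 + 10 + 81 + 72 + 87 = 534

534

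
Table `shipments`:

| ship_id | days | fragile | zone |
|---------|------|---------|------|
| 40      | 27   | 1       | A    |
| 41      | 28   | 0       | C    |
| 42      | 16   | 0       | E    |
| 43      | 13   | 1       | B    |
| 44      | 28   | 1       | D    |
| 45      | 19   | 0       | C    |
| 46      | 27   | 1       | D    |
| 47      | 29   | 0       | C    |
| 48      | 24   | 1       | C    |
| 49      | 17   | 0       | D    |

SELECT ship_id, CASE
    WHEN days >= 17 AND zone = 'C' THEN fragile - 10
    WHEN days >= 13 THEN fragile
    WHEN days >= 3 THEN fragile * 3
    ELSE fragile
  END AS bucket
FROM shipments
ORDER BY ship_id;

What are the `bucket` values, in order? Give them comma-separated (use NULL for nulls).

1, -10, 0, 1, 1, -10, 1, -10, -9, 0

ship_id=40: days >= 13 → 1
ship_id=41: days >= 17 AND zone = 'C' → -10
ship_id=42: days >= 13 → 0
ship_id=43: days >= 13 → 1
ship_id=44: days >= 13 → 1
ship_id=45: days >= 17 AND zone = 'C' → -10
ship_id=46: days >= 13 → 1
ship_id=47: days >= 17 AND zone = 'C' → -10
ship_id=48: days >= 17 AND zone = 'C' → -9
ship_id=49: days >= 13 → 0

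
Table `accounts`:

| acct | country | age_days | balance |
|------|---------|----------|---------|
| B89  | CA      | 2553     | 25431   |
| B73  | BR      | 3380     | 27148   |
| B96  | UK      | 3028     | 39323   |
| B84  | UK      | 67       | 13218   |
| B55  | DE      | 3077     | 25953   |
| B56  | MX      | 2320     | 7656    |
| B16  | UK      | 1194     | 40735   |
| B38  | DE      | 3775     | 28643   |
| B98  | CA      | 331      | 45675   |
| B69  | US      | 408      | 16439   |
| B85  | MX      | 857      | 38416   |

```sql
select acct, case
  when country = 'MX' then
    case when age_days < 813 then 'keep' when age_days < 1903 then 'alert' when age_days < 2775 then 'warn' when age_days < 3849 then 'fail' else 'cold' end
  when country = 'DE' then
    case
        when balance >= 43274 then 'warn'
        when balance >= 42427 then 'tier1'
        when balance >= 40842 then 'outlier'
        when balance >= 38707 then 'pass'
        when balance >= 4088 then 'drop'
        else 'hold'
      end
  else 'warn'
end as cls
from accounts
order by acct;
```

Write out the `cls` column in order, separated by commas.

warn, drop, drop, warn, warn, warn, warn, alert, warn, warn, warn

acct=B16: country='UK' → outer ELSE → warn
acct=B38: country='DE' → inner[balance >= 4088] → drop
acct=B55: country='DE' → inner[balance >= 4088] → drop
acct=B56: country='MX' → inner[age_days < 2775] → warn
acct=B69: country='US' → outer ELSE → warn
acct=B73: country='BR' → outer ELSE → warn
acct=B84: country='UK' → outer ELSE → warn
acct=B85: country='MX' → inner[age_days < 1903] → alert
acct=B89: country='CA' → outer ELSE → warn
acct=B96: country='UK' → outer ELSE → warn
acct=B98: country='CA' → outer ELSE → warn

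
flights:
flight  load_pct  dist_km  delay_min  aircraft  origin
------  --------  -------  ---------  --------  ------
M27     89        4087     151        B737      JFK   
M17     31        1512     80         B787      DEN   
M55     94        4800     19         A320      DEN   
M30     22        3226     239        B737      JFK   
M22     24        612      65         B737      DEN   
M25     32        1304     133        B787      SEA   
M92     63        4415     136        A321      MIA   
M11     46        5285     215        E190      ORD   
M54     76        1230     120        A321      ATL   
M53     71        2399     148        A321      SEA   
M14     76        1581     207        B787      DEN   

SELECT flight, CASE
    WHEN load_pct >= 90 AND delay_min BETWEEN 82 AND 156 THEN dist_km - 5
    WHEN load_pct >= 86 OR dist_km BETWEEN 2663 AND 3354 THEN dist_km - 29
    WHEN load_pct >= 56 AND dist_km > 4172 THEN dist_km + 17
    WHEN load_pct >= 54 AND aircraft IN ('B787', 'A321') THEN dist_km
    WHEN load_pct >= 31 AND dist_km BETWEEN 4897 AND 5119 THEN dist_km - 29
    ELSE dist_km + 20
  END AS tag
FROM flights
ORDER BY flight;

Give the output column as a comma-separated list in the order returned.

flight=M11: ELSE → 5305
flight=M14: load_pct >= 54 AND aircraft IN ('B787', 'A321') → 1581
flight=M17: ELSE → 1532
flight=M22: ELSE → 632
flight=M25: ELSE → 1324
flight=M27: load_pct >= 86 OR dist_km BETWEEN 2663 AND 3354 → 4058
flight=M30: load_pct >= 86 OR dist_km BETWEEN 2663 AND 3354 → 3197
flight=M53: load_pct >= 54 AND aircraft IN ('B787', 'A321') → 2399
flight=M54: load_pct >= 54 AND aircraft IN ('B787', 'A321') → 1230
flight=M55: load_pct >= 86 OR dist_km BETWEEN 2663 AND 3354 → 4771
flight=M92: load_pct >= 56 AND dist_km > 4172 → 4432

5305, 1581, 1532, 632, 1324, 4058, 3197, 2399, 1230, 4771, 4432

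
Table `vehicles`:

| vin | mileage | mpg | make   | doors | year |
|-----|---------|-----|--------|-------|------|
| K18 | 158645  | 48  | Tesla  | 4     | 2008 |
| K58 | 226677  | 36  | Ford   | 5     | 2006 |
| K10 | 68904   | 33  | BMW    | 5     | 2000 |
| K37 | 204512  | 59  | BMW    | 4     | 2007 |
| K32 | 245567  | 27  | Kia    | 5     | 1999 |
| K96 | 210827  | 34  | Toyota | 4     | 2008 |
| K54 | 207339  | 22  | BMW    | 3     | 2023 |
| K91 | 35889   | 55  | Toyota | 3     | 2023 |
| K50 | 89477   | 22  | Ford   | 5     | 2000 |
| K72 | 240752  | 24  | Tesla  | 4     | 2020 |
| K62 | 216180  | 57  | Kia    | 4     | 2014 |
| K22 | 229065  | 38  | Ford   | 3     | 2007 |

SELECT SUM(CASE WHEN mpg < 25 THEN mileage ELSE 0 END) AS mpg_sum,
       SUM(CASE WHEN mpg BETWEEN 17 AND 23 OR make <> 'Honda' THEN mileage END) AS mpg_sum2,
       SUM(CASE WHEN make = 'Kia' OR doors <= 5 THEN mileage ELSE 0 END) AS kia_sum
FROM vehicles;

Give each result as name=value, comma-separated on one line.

mpg_sum=537568, mpg_sum2=2133834, kia_sum=2133834

[mpg_sum: mpg < 25]
vin=K18: ✗
vin=K58: ✗
vin=K10: ✗
vin=K37: ✗
vin=K32: ✗
vin=K96: ✗
vin=K54: ✓ → 207339
vin=K91: ✗
vin=K50: ✓ → 89477
vin=K72: ✓ → 240752
vin=K62: ✗
vin=K22: ✗
mpg_sum = 207339 + 89477 + 240752 = 537568
—
[mpg_sum2: mpg BETWEEN 17 AND 23 OR make <> 'Honda']
vin=K18: ✓ → 158645
vin=K58: ✓ → 226677
vin=K10: ✓ → 68904
vin=K37: ✓ → 204512
vin=K32: ✓ → 245567
vin=K96: ✓ → 210827
vin=K54: ✓ → 207339
vin=K91: ✓ → 35889
vin=K50: ✓ → 89477
vin=K72: ✓ → 240752
vin=K62: ✓ → 216180
vin=K22: ✓ → 229065
mpg_sum2 = 158645 + 226677 + 68904 + 204512 + 245567 + 210827 + 207339 + 35889 + 89477 + 240752 + 216180 + 229065 = 2133834
—
[kia_sum: make = 'Kia' OR doors <= 5]
vin=K18: ✓ → 158645
vin=K58: ✓ → 226677
vin=K10: ✓ → 68904
vin=K37: ✓ → 204512
vin=K32: ✓ → 245567
vin=K96: ✓ → 210827
vin=K54: ✓ → 207339
vin=K91: ✓ → 35889
vin=K50: ✓ → 89477
vin=K72: ✓ → 240752
vin=K62: ✓ → 216180
vin=K22: ✓ → 229065
kia_sum = 158645 + 226677 + 68904 + 204512 + 245567 + 210827 + 207339 + 35889 + 89477 + 240752 + 216180 + 229065 = 2133834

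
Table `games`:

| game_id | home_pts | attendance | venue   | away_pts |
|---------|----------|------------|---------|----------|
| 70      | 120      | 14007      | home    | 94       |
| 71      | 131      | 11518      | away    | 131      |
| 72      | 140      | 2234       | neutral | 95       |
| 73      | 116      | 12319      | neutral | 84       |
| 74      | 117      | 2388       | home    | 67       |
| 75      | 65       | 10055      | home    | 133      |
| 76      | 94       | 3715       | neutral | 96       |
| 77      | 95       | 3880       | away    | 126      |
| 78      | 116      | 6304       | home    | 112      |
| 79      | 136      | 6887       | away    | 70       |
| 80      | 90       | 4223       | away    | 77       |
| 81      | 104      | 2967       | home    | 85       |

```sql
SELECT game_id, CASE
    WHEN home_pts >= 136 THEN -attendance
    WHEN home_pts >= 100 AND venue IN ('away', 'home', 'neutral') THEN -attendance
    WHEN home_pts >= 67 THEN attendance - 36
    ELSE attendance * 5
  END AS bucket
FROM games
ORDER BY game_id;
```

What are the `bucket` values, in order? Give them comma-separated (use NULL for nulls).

-14007, -11518, -2234, -12319, -2388, 50275, 3679, 3844, -6304, -6887, 4187, -2967

game_id=70: home_pts >= 100 AND venue IN ('away', 'home', 'neutral') → -14007
game_id=71: home_pts >= 100 AND venue IN ('away', 'home', 'neutral') → -11518
game_id=72: home_pts >= 136 → -2234
game_id=73: home_pts >= 100 AND venue IN ('away', 'home', 'neutral') → -12319
game_id=74: home_pts >= 100 AND venue IN ('away', 'home', 'neutral') → -2388
game_id=75: ELSE → 50275
game_id=76: home_pts >= 67 → 3679
game_id=77: home_pts >= 67 → 3844
game_id=78: home_pts >= 100 AND venue IN ('away', 'home', 'neutral') → -6304
game_id=79: home_pts >= 136 → -6887
game_id=80: home_pts >= 67 → 4187
game_id=81: home_pts >= 100 AND venue IN ('away', 'home', 'neutral') → -2967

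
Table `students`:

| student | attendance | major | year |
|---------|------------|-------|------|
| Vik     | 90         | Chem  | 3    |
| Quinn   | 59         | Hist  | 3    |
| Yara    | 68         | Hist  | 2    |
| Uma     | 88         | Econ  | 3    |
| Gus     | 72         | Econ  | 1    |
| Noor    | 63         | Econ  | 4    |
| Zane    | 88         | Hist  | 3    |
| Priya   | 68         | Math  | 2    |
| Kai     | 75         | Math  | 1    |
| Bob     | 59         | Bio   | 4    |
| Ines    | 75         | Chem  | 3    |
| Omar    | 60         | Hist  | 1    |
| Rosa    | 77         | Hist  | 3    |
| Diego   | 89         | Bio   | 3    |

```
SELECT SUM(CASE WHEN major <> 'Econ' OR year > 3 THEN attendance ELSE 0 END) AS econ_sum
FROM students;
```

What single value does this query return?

student=Vik: ✓ → 90
student=Quinn: ✓ → 59
student=Yara: ✓ → 68
student=Uma: ✗
student=Gus: ✗
student=Noor: ✓ → 63
student=Zane: ✓ → 88
student=Priya: ✓ → 68
student=Kai: ✓ → 75
student=Bob: ✓ → 59
student=Ines: ✓ → 75
student=Omar: ✓ → 60
student=Rosa: ✓ → 77
student=Diego: ✓ → 89
econ_sum = 90 + 59 + 68 + 63 + 88 + 68 + 75 + 59 + 75 + 60 + 77 + 89 = 871

871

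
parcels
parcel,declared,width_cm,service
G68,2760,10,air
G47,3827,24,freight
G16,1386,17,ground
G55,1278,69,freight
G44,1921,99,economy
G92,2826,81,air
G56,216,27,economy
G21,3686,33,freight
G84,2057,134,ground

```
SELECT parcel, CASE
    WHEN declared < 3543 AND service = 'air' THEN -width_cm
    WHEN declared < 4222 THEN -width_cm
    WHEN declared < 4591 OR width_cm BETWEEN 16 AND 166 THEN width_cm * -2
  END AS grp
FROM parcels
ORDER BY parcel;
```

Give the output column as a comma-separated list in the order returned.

parcel=G16: declared < 4222 → -17
parcel=G21: declared < 4222 → -33
parcel=G44: declared < 4222 → -99
parcel=G47: declared < 4222 → -24
parcel=G55: declared < 4222 → -69
parcel=G56: declared < 4222 → -27
parcel=G68: declared < 3543 AND service = 'air' → -10
parcel=G84: declared < 4222 → -134
parcel=G92: declared < 3543 AND service = 'air' → -81

-17, -33, -99, -24, -69, -27, -10, -134, -81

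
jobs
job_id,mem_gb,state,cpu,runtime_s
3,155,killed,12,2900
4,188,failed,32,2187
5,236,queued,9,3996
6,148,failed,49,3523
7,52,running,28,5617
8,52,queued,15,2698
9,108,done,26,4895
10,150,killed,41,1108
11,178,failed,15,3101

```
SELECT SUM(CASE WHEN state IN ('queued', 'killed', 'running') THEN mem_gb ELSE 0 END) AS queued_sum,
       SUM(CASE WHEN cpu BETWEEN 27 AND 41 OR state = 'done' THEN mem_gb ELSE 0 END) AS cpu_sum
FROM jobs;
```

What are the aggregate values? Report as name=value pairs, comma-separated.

[queued_sum: state IN ('queued', 'killed', 'running')]
job_id=3: ✓ → 155
job_id=4: ✗
job_id=5: ✓ → 236
job_id=6: ✗
job_id=7: ✓ → 52
job_id=8: ✓ → 52
job_id=9: ✗
job_id=10: ✓ → 150
job_id=11: ✗
queued_sum = 155 + 236 + 52 + 52 + 150 = 645
—
[cpu_sum: cpu BETWEEN 27 AND 41 OR state = 'done']
job_id=3: ✗
job_id=4: ✓ → 188
job_id=5: ✗
job_id=6: ✗
job_id=7: ✓ → 52
job_id=8: ✗
job_id=9: ✓ → 108
job_id=10: ✓ → 150
job_id=11: ✗
cpu_sum = 188 + 52 + 108 + 150 = 498

queued_sum=645, cpu_sum=498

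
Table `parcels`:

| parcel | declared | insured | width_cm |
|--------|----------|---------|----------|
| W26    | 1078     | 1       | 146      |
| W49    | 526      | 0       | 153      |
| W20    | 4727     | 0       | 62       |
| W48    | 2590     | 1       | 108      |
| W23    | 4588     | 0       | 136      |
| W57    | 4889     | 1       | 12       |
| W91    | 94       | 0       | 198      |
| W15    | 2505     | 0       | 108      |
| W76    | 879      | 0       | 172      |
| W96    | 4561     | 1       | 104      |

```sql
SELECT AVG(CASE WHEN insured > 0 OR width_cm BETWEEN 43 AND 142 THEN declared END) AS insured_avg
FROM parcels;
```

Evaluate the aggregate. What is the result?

3562.5714285714

parcel=W26: ✓ → 1078
parcel=W49: ✗
parcel=W20: ✓ → 4727
parcel=W48: ✓ → 2590
parcel=W23: ✓ → 4588
parcel=W57: ✓ → 4889
parcel=W91: ✗
parcel=W15: ✓ → 2505
parcel=W76: ✗
parcel=W96: ✓ → 4561
insured_avg = (1078 + 4727 + 2590 + 4588 + 4889 + 2505 + 4561) / 7 = 3562.5714285714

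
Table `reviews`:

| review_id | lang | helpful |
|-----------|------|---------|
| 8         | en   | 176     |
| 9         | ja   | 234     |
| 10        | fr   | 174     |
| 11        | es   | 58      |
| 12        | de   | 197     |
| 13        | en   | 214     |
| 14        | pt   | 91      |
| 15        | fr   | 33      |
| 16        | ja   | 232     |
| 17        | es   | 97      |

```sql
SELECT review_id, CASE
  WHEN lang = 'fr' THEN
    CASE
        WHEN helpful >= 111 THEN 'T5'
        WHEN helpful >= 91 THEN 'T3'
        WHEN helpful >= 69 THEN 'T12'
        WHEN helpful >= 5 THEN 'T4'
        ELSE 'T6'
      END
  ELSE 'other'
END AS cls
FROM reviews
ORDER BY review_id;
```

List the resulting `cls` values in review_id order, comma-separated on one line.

other, other, T5, other, other, other, other, T4, other, other

review_id=8: lang='en' → outer ELSE → other
review_id=9: lang='ja' → outer ELSE → other
review_id=10: lang='fr' → inner[helpful >= 111] → T5
review_id=11: lang='es' → outer ELSE → other
review_id=12: lang='de' → outer ELSE → other
review_id=13: lang='en' → outer ELSE → other
review_id=14: lang='pt' → outer ELSE → other
review_id=15: lang='fr' → inner[helpful >= 5] → T4
review_id=16: lang='ja' → outer ELSE → other
review_id=17: lang='es' → outer ELSE → other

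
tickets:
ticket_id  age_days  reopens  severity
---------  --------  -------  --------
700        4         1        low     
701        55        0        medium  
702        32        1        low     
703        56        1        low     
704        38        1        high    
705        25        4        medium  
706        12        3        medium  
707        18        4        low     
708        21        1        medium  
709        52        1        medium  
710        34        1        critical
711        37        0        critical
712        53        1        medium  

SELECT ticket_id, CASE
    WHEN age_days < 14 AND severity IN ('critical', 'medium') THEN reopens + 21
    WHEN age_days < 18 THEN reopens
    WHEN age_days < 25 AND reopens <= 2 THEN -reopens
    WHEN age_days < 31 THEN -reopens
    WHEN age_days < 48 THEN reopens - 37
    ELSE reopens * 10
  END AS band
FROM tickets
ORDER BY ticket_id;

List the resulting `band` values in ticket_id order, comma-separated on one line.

1, 0, -36, 10, -36, -4, 24, -4, -1, 10, -36, -37, 10

ticket_id=700: age_days < 18 → 1
ticket_id=701: ELSE → 0
ticket_id=702: age_days < 48 → -36
ticket_id=703: ELSE → 10
ticket_id=704: age_days < 48 → -36
ticket_id=705: age_days < 31 → -4
ticket_id=706: age_days < 14 AND severity IN ('critical', 'medium') → 24
ticket_id=707: age_days < 31 → -4
ticket_id=708: age_days < 25 AND reopens <= 2 → -1
ticket_id=709: ELSE → 10
ticket_id=710: age_days < 48 → -36
ticket_id=711: age_days < 48 → -37
ticket_id=712: ELSE → 10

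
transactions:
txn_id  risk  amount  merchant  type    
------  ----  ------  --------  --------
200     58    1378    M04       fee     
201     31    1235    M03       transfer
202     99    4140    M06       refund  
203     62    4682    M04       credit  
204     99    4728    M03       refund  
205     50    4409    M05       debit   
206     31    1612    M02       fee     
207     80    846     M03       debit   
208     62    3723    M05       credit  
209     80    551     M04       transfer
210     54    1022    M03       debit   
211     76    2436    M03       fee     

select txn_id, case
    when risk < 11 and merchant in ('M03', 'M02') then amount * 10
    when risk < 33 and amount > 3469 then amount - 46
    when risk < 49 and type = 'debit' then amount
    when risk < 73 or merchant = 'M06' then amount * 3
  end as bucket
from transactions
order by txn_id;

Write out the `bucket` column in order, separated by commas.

txn_id=200: risk < 73 or merchant = 'M06' → 4134
txn_id=201: risk < 73 or merchant = 'M06' → 3705
txn_id=202: risk < 73 or merchant = 'M06' → 12420
txn_id=203: risk < 73 or merchant = 'M06' → 14046
txn_id=204: (no match → NULL) → NULL
txn_id=205: risk < 73 or merchant = 'M06' → 13227
txn_id=206: risk < 73 or merchant = 'M06' → 4836
txn_id=207: (no match → NULL) → NULL
txn_id=208: risk < 73 or merchant = 'M06' → 11169
txn_id=209: (no match → NULL) → NULL
txn_id=210: risk < 73 or merchant = 'M06' → 3066
txn_id=211: (no match → NULL) → NULL

4134, 3705, 12420, 14046, NULL, 13227, 4836, NULL, 11169, NULL, 3066, NULL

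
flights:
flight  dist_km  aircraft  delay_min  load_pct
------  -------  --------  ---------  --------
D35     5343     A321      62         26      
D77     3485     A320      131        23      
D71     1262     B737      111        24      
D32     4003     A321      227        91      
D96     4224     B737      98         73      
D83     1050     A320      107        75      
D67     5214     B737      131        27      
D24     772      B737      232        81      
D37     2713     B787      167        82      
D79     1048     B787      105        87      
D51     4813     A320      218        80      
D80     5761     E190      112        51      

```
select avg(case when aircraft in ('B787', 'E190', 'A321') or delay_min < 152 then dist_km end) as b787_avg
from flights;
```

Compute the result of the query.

flight=D35: ✓ → 5343
flight=D77: ✓ → 3485
flight=D71: ✓ → 1262
flight=D32: ✓ → 4003
flight=D96: ✓ → 4224
flight=D83: ✓ → 1050
flight=D67: ✓ → 5214
flight=D24: ✗
flight=D37: ✓ → 2713
flight=D79: ✓ → 1048
flight=D51: ✗
flight=D80: ✓ → 5761
b787_avg = (5343 + 3485 + 1262 + 4003 + 4224 + 1050 + 5214 + 2713 + 1048 + 5761) / 10 = 3410.3

3410.3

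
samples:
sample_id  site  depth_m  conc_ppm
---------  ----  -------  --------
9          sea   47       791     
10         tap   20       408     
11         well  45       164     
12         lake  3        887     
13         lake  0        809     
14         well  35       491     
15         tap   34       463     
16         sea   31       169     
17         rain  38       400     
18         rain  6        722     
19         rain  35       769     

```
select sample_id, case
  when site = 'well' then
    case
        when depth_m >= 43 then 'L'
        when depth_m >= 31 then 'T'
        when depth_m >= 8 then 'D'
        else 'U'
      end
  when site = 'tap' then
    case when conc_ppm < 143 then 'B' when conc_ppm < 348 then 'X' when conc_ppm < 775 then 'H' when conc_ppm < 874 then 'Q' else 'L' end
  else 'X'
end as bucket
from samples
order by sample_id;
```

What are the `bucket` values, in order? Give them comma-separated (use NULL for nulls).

X, H, L, X, X, T, H, X, X, X, X

sample_id=9: site='sea' → outer ELSE → X
sample_id=10: site='tap' → inner[conc_ppm < 775] → H
sample_id=11: site='well' → inner[depth_m >= 43] → L
sample_id=12: site='lake' → outer ELSE → X
sample_id=13: site='lake' → outer ELSE → X
sample_id=14: site='well' → inner[depth_m >= 31] → T
sample_id=15: site='tap' → inner[conc_ppm < 775] → H
sample_id=16: site='sea' → outer ELSE → X
sample_id=17: site='rain' → outer ELSE → X
sample_id=18: site='rain' → outer ELSE → X
sample_id=19: site='rain' → outer ELSE → X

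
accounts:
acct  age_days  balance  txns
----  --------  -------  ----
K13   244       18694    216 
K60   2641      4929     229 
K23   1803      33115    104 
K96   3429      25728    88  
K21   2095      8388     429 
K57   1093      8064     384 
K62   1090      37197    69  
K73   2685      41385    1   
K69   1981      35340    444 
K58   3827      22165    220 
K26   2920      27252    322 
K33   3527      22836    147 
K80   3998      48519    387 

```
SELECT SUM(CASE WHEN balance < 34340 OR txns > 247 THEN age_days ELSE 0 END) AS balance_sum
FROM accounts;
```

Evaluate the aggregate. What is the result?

acct=K13: ✓ → 244
acct=K60: ✓ → 2641
acct=K23: ✓ → 1803
acct=K96: ✓ → 3429
acct=K21: ✓ → 2095
acct=K57: ✓ → 1093
acct=K62: ✗
acct=K73: ✗
acct=K69: ✓ → 1981
acct=K58: ✓ → 3827
acct=K26: ✓ → 2920
acct=K33: ✓ → 3527
acct=K80: ✓ → 3998
balance_sum = 244 + 2641 + 1803 + 3429 + 2095 + 1093 + 1981 + 3827 + 2920 + 3527 + 3998 = 27558

27558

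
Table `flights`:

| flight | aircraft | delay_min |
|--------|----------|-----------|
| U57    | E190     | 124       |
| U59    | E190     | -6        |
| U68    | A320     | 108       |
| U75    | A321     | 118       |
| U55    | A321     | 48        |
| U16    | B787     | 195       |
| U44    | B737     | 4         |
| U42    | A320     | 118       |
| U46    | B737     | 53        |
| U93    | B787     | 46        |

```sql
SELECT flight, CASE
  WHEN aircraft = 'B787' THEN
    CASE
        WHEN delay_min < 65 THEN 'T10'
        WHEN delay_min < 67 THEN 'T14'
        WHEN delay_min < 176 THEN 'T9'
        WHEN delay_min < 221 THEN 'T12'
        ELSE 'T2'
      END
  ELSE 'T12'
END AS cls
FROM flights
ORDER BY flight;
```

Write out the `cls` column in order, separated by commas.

flight=U16: aircraft='B787' → inner[delay_min < 221] → T12
flight=U42: aircraft='A320' → outer ELSE → T12
flight=U44: aircraft='B737' → outer ELSE → T12
flight=U46: aircraft='B737' → outer ELSE → T12
flight=U55: aircraft='A321' → outer ELSE → T12
flight=U57: aircraft='E190' → outer ELSE → T12
flight=U59: aircraft='E190' → outer ELSE → T12
flight=U68: aircraft='A320' → outer ELSE → T12
flight=U75: aircraft='A321' → outer ELSE → T12
flight=U93: aircraft='B787' → inner[delay_min < 65] → T10

T12, T12, T12, T12, T12, T12, T12, T12, T12, T10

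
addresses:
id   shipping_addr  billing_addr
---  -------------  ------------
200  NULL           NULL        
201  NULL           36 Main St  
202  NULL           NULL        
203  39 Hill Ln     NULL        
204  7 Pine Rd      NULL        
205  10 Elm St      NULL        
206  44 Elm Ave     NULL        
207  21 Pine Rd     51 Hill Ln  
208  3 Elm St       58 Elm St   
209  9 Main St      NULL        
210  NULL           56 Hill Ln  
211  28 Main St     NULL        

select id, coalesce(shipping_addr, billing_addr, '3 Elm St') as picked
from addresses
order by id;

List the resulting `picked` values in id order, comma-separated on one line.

3 Elm St, 36 Main St, 3 Elm St, 39 Hill Ln, 7 Pine Rd, 10 Elm St, 44 Elm Ave, 21 Pine Rd, 3 Elm St, 9 Main St, 56 Hill Ln, 28 Main St

id=200: shipping_addr=NULL, billing_addr=NULL, → literal 3 Elm St → 3 Elm St
id=201: shipping_addr=NULL, billing_addr=36 Main St → 36 Main St
id=202: shipping_addr=NULL, billing_addr=NULL, → literal 3 Elm St → 3 Elm St
id=203: shipping_addr=39 Hill Ln → 39 Hill Ln
id=204: shipping_addr=7 Pine Rd → 7 Pine Rd
id=205: shipping_addr=10 Elm St → 10 Elm St
id=206: shipping_addr=44 Elm Ave → 44 Elm Ave
id=207: shipping_addr=21 Pine Rd → 21 Pine Rd
id=208: shipping_addr=3 Elm St → 3 Elm St
id=209: shipping_addr=9 Main St → 9 Main St
id=210: shipping_addr=NULL, billing_addr=56 Hill Ln → 56 Hill Ln
id=211: shipping_addr=28 Main St → 28 Main St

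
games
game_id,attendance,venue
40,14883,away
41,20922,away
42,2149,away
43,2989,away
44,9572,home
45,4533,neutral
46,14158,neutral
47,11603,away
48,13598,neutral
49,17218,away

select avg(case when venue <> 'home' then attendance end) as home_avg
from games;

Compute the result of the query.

game_id=40: ✓ → 14883
game_id=41: ✓ → 20922
game_id=42: ✓ → 2149
game_id=43: ✓ → 2989
game_id=44: ✗
game_id=45: ✓ → 4533
game_id=46: ✓ → 14158
game_id=47: ✓ → 11603
game_id=48: ✓ → 13598
game_id=49: ✓ → 17218
home_avg = (14883 + 20922 + 2149 + 2989 + 4533 + 14158 + 11603 + 13598 + 17218) / 9 = 11339.2222222222

11339.2222222222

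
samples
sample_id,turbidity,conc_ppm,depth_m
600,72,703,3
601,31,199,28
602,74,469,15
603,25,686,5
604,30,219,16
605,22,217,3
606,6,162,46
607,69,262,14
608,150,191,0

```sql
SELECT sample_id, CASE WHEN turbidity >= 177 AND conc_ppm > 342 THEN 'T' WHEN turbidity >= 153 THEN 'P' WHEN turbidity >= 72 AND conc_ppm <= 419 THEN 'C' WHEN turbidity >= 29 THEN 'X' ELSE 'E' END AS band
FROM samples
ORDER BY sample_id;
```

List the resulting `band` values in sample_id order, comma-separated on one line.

X, X, X, E, X, E, E, X, C

sample_id=600: turbidity >= 29 → X
sample_id=601: turbidity >= 29 → X
sample_id=602: turbidity >= 29 → X
sample_id=603: ELSE → E
sample_id=604: turbidity >= 29 → X
sample_id=605: ELSE → E
sample_id=606: ELSE → E
sample_id=607: turbidity >= 29 → X
sample_id=608: turbidity >= 72 AND conc_ppm <= 419 → C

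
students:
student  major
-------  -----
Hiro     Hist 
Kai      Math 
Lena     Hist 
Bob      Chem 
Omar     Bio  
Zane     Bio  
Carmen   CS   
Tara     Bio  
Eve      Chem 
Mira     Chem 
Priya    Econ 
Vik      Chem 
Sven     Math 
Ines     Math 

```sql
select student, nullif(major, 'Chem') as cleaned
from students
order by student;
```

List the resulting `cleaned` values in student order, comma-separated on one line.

student=Bob: major=Chem vs Chem: equal → NULL
student=Carmen: major=CS vs Chem: differ → CS
student=Eve: major=Chem vs Chem: equal → NULL
student=Hiro: major=Hist vs Chem: differ → Hist
student=Ines: major=Math vs Chem: differ → Math
student=Kai: major=Math vs Chem: differ → Math
student=Lena: major=Hist vs Chem: differ → Hist
student=Mira: major=Chem vs Chem: equal → NULL
student=Omar: major=Bio vs Chem: differ → Bio
student=Priya: major=Econ vs Chem: differ → Econ
student=Sven: major=Math vs Chem: differ → Math
student=Tara: major=Bio vs Chem: differ → Bio
student=Vik: major=Chem vs Chem: equal → NULL
student=Zane: major=Bio vs Chem: differ → Bio

NULL, CS, NULL, Hist, Math, Math, Hist, NULL, Bio, Econ, Math, Bio, NULL, Bio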